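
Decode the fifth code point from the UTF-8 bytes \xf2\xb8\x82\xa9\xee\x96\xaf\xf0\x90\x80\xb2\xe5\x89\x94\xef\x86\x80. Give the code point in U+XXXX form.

U+F180

Offset 0: leading byte 0xF2 = 11110010 → 4-byte char #1 = F2 B8 82 A9.
Offset 4: leading byte 0xEE = 11101110 → 3-byte char #2 = EE 96 AF.
Offset 7: leading byte 0xF0 = 11110000 → 4-byte char #3 = F0 90 80 B2.
Offset 11: leading byte 0xE5 = 11100101 → 3-byte char #4 = E5 89 94.
Offset 14: leading byte 0xEF = 11101111 → 3-byte char #5 = EF 86 80.
Leading byte 0xEF = 11101111 matches 1110xxxx → 3-byte sequence.
Byte 1: 0xEF = 11101111, payload 1111 (4 bits).
Byte 2: 0x86 = 10000110 (10xxxxxx ✓), payload 000110.
Byte 3: 0x80 = 10000000 (10xxxxxx ✓), payload 000000.
Concatenate: 1111000110000000 = 0xF180 (16 bits → U+F180).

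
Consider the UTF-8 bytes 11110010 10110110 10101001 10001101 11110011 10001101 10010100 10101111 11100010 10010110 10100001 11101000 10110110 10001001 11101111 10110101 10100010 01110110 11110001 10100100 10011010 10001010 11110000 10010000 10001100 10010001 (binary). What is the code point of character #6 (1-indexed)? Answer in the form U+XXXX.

U+0076

Offset 0: leading byte 0xF2 = 11110010 → 4-byte char #1 = F2 B6 A9 8D.
Offset 4: leading byte 0xF3 = 11110011 → 4-byte char #2 = F3 8D 94 AF.
Offset 8: leading byte 0xE2 = 11100010 → 3-byte char #3 = E2 96 A1.
Offset 11: leading byte 0xE8 = 11101000 → 3-byte char #4 = E8 B6 89.
Offset 14: leading byte 0xEF = 11101111 → 3-byte char #5 = EF B5 A2.
Offset 17: leading byte 0x76 = 01110110 → 1-byte char #6 = 76.
Leading byte 0x76 = 01110110 matches 0xxxxxxx → 1-byte sequence.
Byte 1: 0x76 = 01110110, payload 1110110 (7 bits).
Concatenate: 1110110 = 0x76 (7 bits → U+0076).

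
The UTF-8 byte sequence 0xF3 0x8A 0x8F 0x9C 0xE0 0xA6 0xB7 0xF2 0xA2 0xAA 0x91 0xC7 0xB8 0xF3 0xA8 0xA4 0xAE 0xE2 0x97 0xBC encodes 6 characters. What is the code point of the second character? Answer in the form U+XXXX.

U+09B7

Offset 0: leading byte 0xF3 = 11110011 → 4-byte char #1 = F3 8A 8F 9C.
Offset 4: leading byte 0xE0 = 11100000 → 3-byte char #2 = E0 A6 B7.
Leading byte 0xE0 = 11100000 matches 1110xxxx → 3-byte sequence.
Byte 1: 0xE0 = 11100000, payload 0000 (4 bits).
Byte 2: 0xA6 = 10100110 (10xxxxxx ✓), payload 100110.
Byte 3: 0xB7 = 10110111 (10xxxxxx ✓), payload 110111.
Concatenate: 0000100110110111 = 0x9B7 (16 bits → U+09B7).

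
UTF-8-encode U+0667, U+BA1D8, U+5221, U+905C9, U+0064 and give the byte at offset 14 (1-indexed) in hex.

1-indexed offset 14 is 0-indexed offset 13.
U+0667 → 2-byte form D9 A7 at offsets 0–1.
U+BA1D8 → 4-byte form F2 BA 87 98 at offsets 2–5.
U+5221 → 3-byte form E5 88 A1 at offsets 6–8.
U+905C9 → 4-byte form F2 90 97 89 at offsets 9–12.
U+0064 → 1-byte form 64 at offsets 13–13.
Offset 13 falls in char 5's range; it's byte 1 of 64 = 0x64.

0x64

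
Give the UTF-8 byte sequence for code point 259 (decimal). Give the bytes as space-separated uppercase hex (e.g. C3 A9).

C4 83

U+0103 = 0x103 = 259 decimal. In range U+0080–U+07FF → 2-byte form: 110xxxxx 10xxxxxx.
Binary (11 bits): 00100000011.
Split 5+6: 00100 | 000011.
Byte 1: 11000100 = 0xC4.
Byte 2: 10000011 = 0x83.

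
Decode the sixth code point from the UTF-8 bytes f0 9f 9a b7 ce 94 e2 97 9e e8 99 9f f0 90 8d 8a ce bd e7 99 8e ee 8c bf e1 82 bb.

Offset 0: leading byte 0xF0 = 11110000 → 4-byte char #1 = F0 9F 9A B7.
Offset 4: leading byte 0xCE = 11001110 → 2-byte char #2 = CE 94.
Offset 6: leading byte 0xE2 = 11100010 → 3-byte char #3 = E2 97 9E.
Offset 9: leading byte 0xE8 = 11101000 → 3-byte char #4 = E8 99 9F.
Offset 12: leading byte 0xF0 = 11110000 → 4-byte char #5 = F0 90 8D 8A.
Offset 16: leading byte 0xCE = 11001110 → 2-byte char #6 = CE BD.
Leading byte 0xCE = 11001110 matches 110xxxxx → 2-byte sequence.
Byte 1: 0xCE = 11001110, payload 01110 (5 bits).
Byte 2: 0xBD = 10111101 (10xxxxxx ✓), payload 111101.
Concatenate: 01110111101 = 0x3BD (11 bits → U+03BD).

U+03BD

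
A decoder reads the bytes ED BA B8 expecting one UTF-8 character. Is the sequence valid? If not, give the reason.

Structurally a 3-byte sequence; payload = 0xDEB8.
But 0xDEB8 is in U+D800–U+DFFF, the surrogate range. Surrogates are not Unicode scalar values and are forbidden in UTF-8.

invalid (encodes a surrogate (U+D800–U+DFFF))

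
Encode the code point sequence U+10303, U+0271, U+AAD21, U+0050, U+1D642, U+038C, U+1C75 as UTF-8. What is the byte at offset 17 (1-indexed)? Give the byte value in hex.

0x8C

1-indexed offset 17 is 0-indexed offset 16.
U+10303 → 4-byte form F0 90 8C 83 at offsets 0–3.
U+0271 → 2-byte form C9 B1 at offsets 4–5.
U+AAD21 → 4-byte form F2 AA B4 A1 at offsets 6–9.
U+0050 → 1-byte form 50 at offsets 10–10.
U+1D642 → 4-byte form F0 9D 99 82 at offsets 11–14.
U+038C → 2-byte form CE 8C at offsets 15–16.
Offset 16 falls in char 6's range; it's byte 2 of CE 8C = 0x8C.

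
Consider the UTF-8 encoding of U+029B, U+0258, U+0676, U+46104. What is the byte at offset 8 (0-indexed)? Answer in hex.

0x84

U+029B → 2-byte form CA 9B at offsets 0–1.
U+0258 → 2-byte form C9 98 at offsets 2–3.
U+0676 → 2-byte form D9 B6 at offsets 4–5.
U+46104 → 4-byte form F1 86 84 84 at offsets 6–9.
Offset 8 falls in char 4's range; it's byte 3 of F1 86 84 84 = 0x84.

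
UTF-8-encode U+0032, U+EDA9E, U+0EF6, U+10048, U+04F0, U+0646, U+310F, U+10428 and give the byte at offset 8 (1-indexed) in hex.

0xB6

1-indexed offset 8 is 0-indexed offset 7.
U+0032 → 1-byte form 32 at offsets 0–0.
U+EDA9E → 4-byte form F3 AD AA 9E at offsets 1–4.
U+0EF6 → 3-byte form E0 BB B6 at offsets 5–7.
Offset 7 falls in char 3's range; it's byte 3 of E0 BB B6 = 0xB6.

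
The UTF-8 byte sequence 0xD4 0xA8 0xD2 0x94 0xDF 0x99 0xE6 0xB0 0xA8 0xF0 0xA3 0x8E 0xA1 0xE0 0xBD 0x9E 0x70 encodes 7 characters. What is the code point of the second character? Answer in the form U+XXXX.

Offset 0: leading byte 0xD4 = 11010100 → 2-byte char #1 = D4 A8.
Offset 2: leading byte 0xD2 = 11010010 → 2-byte char #2 = D2 94.
Leading byte 0xD2 = 11010010 matches 110xxxxx → 2-byte sequence.
Byte 1: 0xD2 = 11010010, payload 10010 (5 bits).
Byte 2: 0x94 = 10010100 (10xxxxxx ✓), payload 010100.
Concatenate: 10010010100 = 0x494 (11 bits → U+0494).

U+0494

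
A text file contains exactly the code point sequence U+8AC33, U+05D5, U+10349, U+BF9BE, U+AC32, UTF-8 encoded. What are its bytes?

U+8AC33: 4-byte form → F2 8A B0 B3.
U+05D5: 2-byte form → D7 95.
U+10349: 4-byte form → F0 90 8D 89.
U+BF9BE: 4-byte form → F2 BF A6 BE.
U+AC32: 3-byte form → EA B0 B2.
Concatenated (17 bytes): F2 8A B0 B3 D7 95 F0 90 8D 89 F2 BF A6 BE EA B0 B2.

F2 8A B0 B3 D7 95 F0 90 8D 89 F2 BF A6 BE EA B0 B2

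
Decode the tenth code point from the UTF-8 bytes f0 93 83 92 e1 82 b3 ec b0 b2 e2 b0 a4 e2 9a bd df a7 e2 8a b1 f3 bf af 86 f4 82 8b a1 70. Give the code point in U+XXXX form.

U+0070

Offset 0: leading byte 0xF0 = 11110000 → 4-byte char #1 = F0 93 83 92.
Offset 4: leading byte 0xE1 = 11100001 → 3-byte char #2 = E1 82 B3.
Offset 7: leading byte 0xEC = 11101100 → 3-byte char #3 = EC B0 B2.
Offset 10: leading byte 0xE2 = 11100010 → 3-byte char #4 = E2 B0 A4.
Offset 13: leading byte 0xE2 = 11100010 → 3-byte char #5 = E2 9A BD.
Offset 16: leading byte 0xDF = 11011111 → 2-byte char #6 = DF A7.
Offset 18: leading byte 0xE2 = 11100010 → 3-byte char #7 = E2 8A B1.
Offset 21: leading byte 0xF3 = 11110011 → 4-byte char #8 = F3 BF AF 86.
Offset 25: leading byte 0xF4 = 11110100 → 4-byte char #9 = F4 82 8B A1.
Offset 29: leading byte 0x70 = 01110000 → 1-byte char #10 = 70.
Leading byte 0x70 = 01110000 matches 0xxxxxxx → 1-byte sequence.
Byte 1: 0x70 = 01110000, payload 1110000 (7 bits).
Concatenate: 1110000 = 0x70 (7 bits → U+0070).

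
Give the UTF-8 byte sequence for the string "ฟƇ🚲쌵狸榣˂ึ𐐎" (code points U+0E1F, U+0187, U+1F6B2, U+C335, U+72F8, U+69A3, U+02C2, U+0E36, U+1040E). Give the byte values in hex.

E0 B8 9F C6 87 F0 9F 9A B2 EC 8C B5 E7 8B B8 E6 A6 A3 CB 82 E0 B8 B6 F0 90 90 8E

U+0E1F: 3-byte form → E0 B8 9F.
U+0187: 2-byte form → C6 87.
U+1F6B2: 4-byte form → F0 9F 9A B2.
U+C335: 3-byte form → EC 8C B5.
U+72F8: 3-byte form → E7 8B B8.
U+69A3: 3-byte form → E6 A6 A3.
U+02C2: 2-byte form → CB 82.
U+0E36: 3-byte form → E0 B8 B6.
U+1040E: 4-byte form → F0 90 90 8E.
Concatenated (27 bytes): E0 B8 9F C6 87 F0 9F 9A B2 EC 8C B5 E7 8B B8 E6 A6 A3 CB 82 E0 B8 B6 F0 90 90 8E.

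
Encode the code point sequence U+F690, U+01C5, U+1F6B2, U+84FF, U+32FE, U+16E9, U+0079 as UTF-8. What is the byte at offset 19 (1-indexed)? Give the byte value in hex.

1-indexed offset 19 is 0-indexed offset 18.
U+F690 → 3-byte form EF 9A 90 at offsets 0–2.
U+01C5 → 2-byte form C7 85 at offsets 3–4.
U+1F6B2 → 4-byte form F0 9F 9A B2 at offsets 5–8.
U+84FF → 3-byte form E8 93 BF at offsets 9–11.
U+32FE → 3-byte form E3 8B BE at offsets 12–14.
U+16E9 → 3-byte form E1 9B A9 at offsets 15–17.
U+0079 → 1-byte form 79 at offsets 18–18.
Offset 18 falls in char 7's range; it's byte 1 of 79 = 0x79.

0x79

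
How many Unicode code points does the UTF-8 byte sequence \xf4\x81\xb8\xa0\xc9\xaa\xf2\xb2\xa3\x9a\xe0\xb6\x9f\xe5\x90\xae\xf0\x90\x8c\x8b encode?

6

Byte at offset 0: 0xF4 = 11110100 → 4-byte char (#1). Advance 4.
Byte at offset 4: 0xC9 = 11001001 → 2-byte char (#2). Advance 2.
Byte at offset 6: 0xF2 = 11110010 → 4-byte char (#3). Advance 4.
Byte at offset 10: 0xE0 = 11100000 → 3-byte char (#4). Advance 3.
Byte at offset 13: 0xE5 = 11100101 → 3-byte char (#5). Advance 3.
Byte at offset 16: 0xF0 = 11110000 → 4-byte char (#6). Advance 4.
Reached end at offset 20 after 6 code points.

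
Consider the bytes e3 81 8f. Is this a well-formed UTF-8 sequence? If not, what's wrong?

valid

Leading byte 0xE3 = 11100011 → 3-byte form.
Continuation bytes 0x81=10000001, 0x8F=10001111 all match 10xxxxxx.
Decoded value 0x304F is ≥ 0x800 (shortest form) and not a surrogate.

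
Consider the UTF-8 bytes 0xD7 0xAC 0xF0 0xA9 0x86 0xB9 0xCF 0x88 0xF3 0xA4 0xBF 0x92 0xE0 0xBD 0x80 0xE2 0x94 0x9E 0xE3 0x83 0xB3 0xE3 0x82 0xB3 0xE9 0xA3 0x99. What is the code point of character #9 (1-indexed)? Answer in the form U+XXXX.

U+98D9

Offset 0: leading byte 0xD7 = 11010111 → 2-byte char #1 = D7 AC.
Offset 2: leading byte 0xF0 = 11110000 → 4-byte char #2 = F0 A9 86 B9.
Offset 6: leading byte 0xCF = 11001111 → 2-byte char #3 = CF 88.
Offset 8: leading byte 0xF3 = 11110011 → 4-byte char #4 = F3 A4 BF 92.
Offset 12: leading byte 0xE0 = 11100000 → 3-byte char #5 = E0 BD 80.
Offset 15: leading byte 0xE2 = 11100010 → 3-byte char #6 = E2 94 9E.
Offset 18: leading byte 0xE3 = 11100011 → 3-byte char #7 = E3 83 B3.
Offset 21: leading byte 0xE3 = 11100011 → 3-byte char #8 = E3 82 B3.
Offset 24: leading byte 0xE9 = 11101001 → 3-byte char #9 = E9 A3 99.
Leading byte 0xE9 = 11101001 matches 1110xxxx → 3-byte sequence.
Byte 1: 0xE9 = 11101001, payload 1001 (4 bits).
Byte 2: 0xA3 = 10100011 (10xxxxxx ✓), payload 100011.
Byte 3: 0x99 = 10011001 (10xxxxxx ✓), payload 011001.
Concatenate: 1001100011011001 = 0x98D9 (16 bits → U+98D9).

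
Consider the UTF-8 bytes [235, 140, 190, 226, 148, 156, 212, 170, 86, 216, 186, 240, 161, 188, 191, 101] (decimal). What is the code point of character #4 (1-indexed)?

U+0056

Offset 0: leading byte 0xEB = 11101011 → 3-byte char #1 = EB 8C BE.
Offset 3: leading byte 0xE2 = 11100010 → 3-byte char #2 = E2 94 9C.
Offset 6: leading byte 0xD4 = 11010100 → 2-byte char #3 = D4 AA.
Offset 8: leading byte 0x56 = 01010110 → 1-byte char #4 = 56.
Leading byte 0x56 = 01010110 matches 0xxxxxxx → 1-byte sequence.
Byte 1: 0x56 = 01010110, payload 1010110 (7 bits).
Concatenate: 1010110 = 0x56 (7 bits → U+0056).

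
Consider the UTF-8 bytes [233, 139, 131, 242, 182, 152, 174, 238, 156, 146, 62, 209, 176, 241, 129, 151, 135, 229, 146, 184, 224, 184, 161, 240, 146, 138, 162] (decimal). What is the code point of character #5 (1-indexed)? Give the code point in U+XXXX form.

Offset 0: leading byte 0xE9 = 11101001 → 3-byte char #1 = E9 8B 83.
Offset 3: leading byte 0xF2 = 11110010 → 4-byte char #2 = F2 B6 98 AE.
Offset 7: leading byte 0xEE = 11101110 → 3-byte char #3 = EE 9C 92.
Offset 10: leading byte 0x3E = 00111110 → 1-byte char #4 = 3E.
Offset 11: leading byte 0xD1 = 11010001 → 2-byte char #5 = D1 B0.
Leading byte 0xD1 = 11010001 matches 110xxxxx → 2-byte sequence.
Byte 1: 0xD1 = 11010001, payload 10001 (5 bits).
Byte 2: 0xB0 = 10110000 (10xxxxxx ✓), payload 110000.
Concatenate: 10001110000 = 0x470 (11 bits → U+0470).

U+0470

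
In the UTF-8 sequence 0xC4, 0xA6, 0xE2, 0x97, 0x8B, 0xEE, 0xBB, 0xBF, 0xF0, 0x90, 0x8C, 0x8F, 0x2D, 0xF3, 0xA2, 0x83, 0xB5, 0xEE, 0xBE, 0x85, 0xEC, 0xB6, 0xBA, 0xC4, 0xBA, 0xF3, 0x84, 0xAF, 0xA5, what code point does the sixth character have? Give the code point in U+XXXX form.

U+E20F5

Offset 0: leading byte 0xC4 = 11000100 → 2-byte char #1 = C4 A6.
Offset 2: leading byte 0xE2 = 11100010 → 3-byte char #2 = E2 97 8B.
Offset 5: leading byte 0xEE = 11101110 → 3-byte char #3 = EE BB BF.
Offset 8: leading byte 0xF0 = 11110000 → 4-byte char #4 = F0 90 8C 8F.
Offset 12: leading byte 0x2D = 00101101 → 1-byte char #5 = 2D.
Offset 13: leading byte 0xF3 = 11110011 → 4-byte char #6 = F3 A2 83 B5.
Leading byte 0xF3 = 11110011 matches 11110xxx → 4-byte sequence.
Byte 1: 0xF3 = 11110011, payload 011 (3 bits).
Byte 2: 0xA2 = 10100010 (10xxxxxx ✓), payload 100010.
Byte 3: 0x83 = 10000011 (10xxxxxx ✓), payload 000011.
Byte 4: 0xB5 = 10110101 (10xxxxxx ✓), payload 110101.
Concatenate: 011100010000011110101 = 0xE20F5 (21 bits → U+E20F5).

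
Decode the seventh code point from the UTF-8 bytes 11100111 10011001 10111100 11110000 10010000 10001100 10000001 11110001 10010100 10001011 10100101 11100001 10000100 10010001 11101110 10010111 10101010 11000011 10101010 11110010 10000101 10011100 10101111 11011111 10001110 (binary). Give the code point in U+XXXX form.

Offset 0: leading byte 0xE7 = 11100111 → 3-byte char #1 = E7 99 BC.
Offset 3: leading byte 0xF0 = 11110000 → 4-byte char #2 = F0 90 8C 81.
Offset 7: leading byte 0xF1 = 11110001 → 4-byte char #3 = F1 94 8B A5.
Offset 11: leading byte 0xE1 = 11100001 → 3-byte char #4 = E1 84 91.
Offset 14: leading byte 0xEE = 11101110 → 3-byte char #5 = EE 97 AA.
Offset 17: leading byte 0xC3 = 11000011 → 2-byte char #6 = C3 AA.
Offset 19: leading byte 0xF2 = 11110010 → 4-byte char #7 = F2 85 9C AF.
Leading byte 0xF2 = 11110010 matches 11110xxx → 4-byte sequence.
Byte 1: 0xF2 = 11110010, payload 010 (3 bits).
Byte 2: 0x85 = 10000101 (10xxxxxx ✓), payload 000101.
Byte 3: 0x9C = 10011100 (10xxxxxx ✓), payload 011100.
Byte 4: 0xAF = 10101111 (10xxxxxx ✓), payload 101111.
Concatenate: 010000101011100101111 = 0x8572F (21 bits → U+8572F).

U+8572F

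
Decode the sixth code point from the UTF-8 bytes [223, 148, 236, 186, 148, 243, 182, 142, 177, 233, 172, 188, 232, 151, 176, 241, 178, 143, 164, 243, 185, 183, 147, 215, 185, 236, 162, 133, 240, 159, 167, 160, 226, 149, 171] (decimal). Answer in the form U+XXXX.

U+723E4

Offset 0: leading byte 0xDF = 11011111 → 2-byte char #1 = DF 94.
Offset 2: leading byte 0xEC = 11101100 → 3-byte char #2 = EC BA 94.
Offset 5: leading byte 0xF3 = 11110011 → 4-byte char #3 = F3 B6 8E B1.
Offset 9: leading byte 0xE9 = 11101001 → 3-byte char #4 = E9 AC BC.
Offset 12: leading byte 0xE8 = 11101000 → 3-byte char #5 = E8 97 B0.
Offset 15: leading byte 0xF1 = 11110001 → 4-byte char #6 = F1 B2 8F A4.
Leading byte 0xF1 = 11110001 matches 11110xxx → 4-byte sequence.
Byte 1: 0xF1 = 11110001, payload 001 (3 bits).
Byte 2: 0xB2 = 10110010 (10xxxxxx ✓), payload 110010.
Byte 3: 0x8F = 10001111 (10xxxxxx ✓), payload 001111.
Byte 4: 0xA4 = 10100100 (10xxxxxx ✓), payload 100100.
Concatenate: 001110010001111100100 = 0x723E4 (21 bits → U+723E4).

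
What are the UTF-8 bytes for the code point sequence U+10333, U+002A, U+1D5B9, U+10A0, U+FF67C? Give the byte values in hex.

U+10333: 4-byte form → F0 90 8C B3.
U+002A: 1-byte form → 2A.
U+1D5B9: 4-byte form → F0 9D 96 B9.
U+10A0: 3-byte form → E1 82 A0.
U+FF67C: 4-byte form → F3 BF 99 BC.
Concatenated (16 bytes): F0 90 8C B3 2A F0 9D 96 B9 E1 82 A0 F3 BF 99 BC.

F0 90 8C B3 2A F0 9D 96 B9 E1 82 A0 F3 BF 99 BC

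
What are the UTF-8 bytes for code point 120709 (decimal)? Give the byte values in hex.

U+1D785 = 0x1D785 = 120709 decimal. In range U+10000–U+10FFFF → 4-byte form: 11110xxx 10xxxxxx 10xxxxxx 10xxxxxx.
Binary (21 bits): 000011101011110000101.
Split 3+6+6+6: 000 | 011101 | 011110 | 000101.
Byte 1: 11110000 = 0xF0.
Byte 2: 10011101 = 0x9D.
Byte 3: 10011110 = 0x9E.
Byte 4: 10000101 = 0x85.

F0 9D 9E 85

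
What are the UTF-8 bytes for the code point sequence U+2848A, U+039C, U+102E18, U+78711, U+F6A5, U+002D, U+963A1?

U+2848A: 4-byte form → F0 A8 92 8A.
U+039C: 2-byte form → CE 9C.
U+102E18: 4-byte form → F4 82 B8 98.
U+78711: 4-byte form → F1 B8 9C 91.
U+F6A5: 3-byte form → EF 9A A5.
U+002D: 1-byte form → 2D.
U+963A1: 4-byte form → F2 96 8E A1.
Concatenated (22 bytes): F0 A8 92 8A CE 9C F4 82 B8 98 F1 B8 9C 91 EF 9A A5 2D F2 96 8E A1.

F0 A8 92 8A CE 9C F4 82 B8 98 F1 B8 9C 91 EF 9A A5 2D F2 96 8E A1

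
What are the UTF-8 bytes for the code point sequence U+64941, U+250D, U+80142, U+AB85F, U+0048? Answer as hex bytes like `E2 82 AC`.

U+64941: 4-byte form → F1 A4 A5 81.
U+250D: 3-byte form → E2 94 8D.
U+80142: 4-byte form → F2 80 85 82.
U+AB85F: 4-byte form → F2 AB A1 9F.
U+0048: 1-byte form → 48.
Concatenated (16 bytes): F1 A4 A5 81 E2 94 8D F2 80 85 82 F2 AB A1 9F 48.

F1 A4 A5 81 E2 94 8D F2 80 85 82 F2 AB A1 9F 48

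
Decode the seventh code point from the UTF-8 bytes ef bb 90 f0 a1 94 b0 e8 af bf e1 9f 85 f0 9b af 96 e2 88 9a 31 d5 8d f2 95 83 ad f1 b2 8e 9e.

U+0031

Offset 0: leading byte 0xEF = 11101111 → 3-byte char #1 = EF BB 90.
Offset 3: leading byte 0xF0 = 11110000 → 4-byte char #2 = F0 A1 94 B0.
Offset 7: leading byte 0xE8 = 11101000 → 3-byte char #3 = E8 AF BF.
Offset 10: leading byte 0xE1 = 11100001 → 3-byte char #4 = E1 9F 85.
Offset 13: leading byte 0xF0 = 11110000 → 4-byte char #5 = F0 9B AF 96.
Offset 17: leading byte 0xE2 = 11100010 → 3-byte char #6 = E2 88 9A.
Offset 20: leading byte 0x31 = 00110001 → 1-byte char #7 = 31.
Leading byte 0x31 = 00110001 matches 0xxxxxxx → 1-byte sequence.
Byte 1: 0x31 = 00110001, payload 0110001 (7 bits).
Concatenate: 0110001 = 0x31 (7 bits → U+0031).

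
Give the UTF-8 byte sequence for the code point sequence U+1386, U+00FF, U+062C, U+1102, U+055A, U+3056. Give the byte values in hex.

E1 8E 86 C3 BF D8 AC E1 84 82 D5 9A E3 81 96

U+1386: 3-byte form → E1 8E 86.
U+00FF: 2-byte form → C3 BF.
U+062C: 2-byte form → D8 AC.
U+1102: 3-byte form → E1 84 82.
U+055A: 2-byte form → D5 9A.
U+3056: 3-byte form → E3 81 96.
Concatenated (15 bytes): E1 8E 86 C3 BF D8 AC E1 84 82 D5 9A E3 81 96.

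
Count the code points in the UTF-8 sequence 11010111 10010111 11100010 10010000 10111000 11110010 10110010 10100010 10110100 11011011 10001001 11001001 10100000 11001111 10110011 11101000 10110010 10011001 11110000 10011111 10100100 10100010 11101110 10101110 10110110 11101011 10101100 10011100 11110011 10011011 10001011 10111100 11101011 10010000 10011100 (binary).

12

Byte at offset 0: 0xD7 = 11010111 → 2-byte char (#1). Advance 2.
Byte at offset 2: 0xE2 = 11100010 → 3-byte char (#2). Advance 3.
Byte at offset 5: 0xF2 = 11110010 → 4-byte char (#3). Advance 4.
Byte at offset 9: 0xDB = 11011011 → 2-byte char (#4). Advance 2.
Byte at offset 11: 0xC9 = 11001001 → 2-byte char (#5). Advance 2.
Byte at offset 13: 0xCF = 11001111 → 2-byte char (#6). Advance 2.
Byte at offset 15: 0xE8 = 11101000 → 3-byte char (#7). Advance 3.
Byte at offset 18: 0xF0 = 11110000 → 4-byte char (#8). Advance 4.
Byte at offset 22: 0xEE = 11101110 → 3-byte char (#9). Advance 3.
Byte at offset 25: 0xEB = 11101011 → 3-byte char (#10). Advance 3.
Byte at offset 28: 0xF3 = 11110011 → 4-byte char (#11). Advance 4.
Byte at offset 32: 0xEB = 11101011 → 3-byte char (#12). Advance 3.
Reached end at offset 35 after 12 code points.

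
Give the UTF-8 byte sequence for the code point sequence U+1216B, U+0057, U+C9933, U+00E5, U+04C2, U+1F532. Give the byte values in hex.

F0 92 85 AB 57 F3 89 A4 B3 C3 A5 D3 82 F0 9F 94 B2

U+1216B: 4-byte form → F0 92 85 AB.
U+0057: 1-byte form → 57.
U+C9933: 4-byte form → F3 89 A4 B3.
U+00E5: 2-byte form → C3 A5.
U+04C2: 2-byte form → D3 82.
U+1F532: 4-byte form → F0 9F 94 B2.
Concatenated (17 bytes): F0 92 85 AB 57 F3 89 A4 B3 C3 A5 D3 82 F0 9F 94 B2.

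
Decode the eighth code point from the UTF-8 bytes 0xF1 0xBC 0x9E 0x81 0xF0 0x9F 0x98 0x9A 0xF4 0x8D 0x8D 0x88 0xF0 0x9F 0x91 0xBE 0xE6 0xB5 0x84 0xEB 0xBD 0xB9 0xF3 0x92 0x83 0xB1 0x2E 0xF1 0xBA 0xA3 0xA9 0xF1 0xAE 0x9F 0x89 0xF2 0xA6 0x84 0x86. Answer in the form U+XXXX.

U+002E

Offset 0: leading byte 0xF1 = 11110001 → 4-byte char #1 = F1 BC 9E 81.
Offset 4: leading byte 0xF0 = 11110000 → 4-byte char #2 = F0 9F 98 9A.
Offset 8: leading byte 0xF4 = 11110100 → 4-byte char #3 = F4 8D 8D 88.
Offset 12: leading byte 0xF0 = 11110000 → 4-byte char #4 = F0 9F 91 BE.
Offset 16: leading byte 0xE6 = 11100110 → 3-byte char #5 = E6 B5 84.
Offset 19: leading byte 0xEB = 11101011 → 3-byte char #6 = EB BD B9.
Offset 22: leading byte 0xF3 = 11110011 → 4-byte char #7 = F3 92 83 B1.
Offset 26: leading byte 0x2E = 00101110 → 1-byte char #8 = 2E.
Leading byte 0x2E = 00101110 matches 0xxxxxxx → 1-byte sequence.
Byte 1: 0x2E = 00101110, payload 0101110 (7 bits).
Concatenate: 0101110 = 0x2E (7 bits → U+002E).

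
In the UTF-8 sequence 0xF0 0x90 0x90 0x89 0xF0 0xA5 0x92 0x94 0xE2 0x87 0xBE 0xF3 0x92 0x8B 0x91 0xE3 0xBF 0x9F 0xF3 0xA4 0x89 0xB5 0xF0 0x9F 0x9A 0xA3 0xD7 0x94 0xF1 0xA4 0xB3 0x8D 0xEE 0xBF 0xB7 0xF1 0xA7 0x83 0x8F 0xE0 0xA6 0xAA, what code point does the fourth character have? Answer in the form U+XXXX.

U+D22D1

Offset 0: leading byte 0xF0 = 11110000 → 4-byte char #1 = F0 90 90 89.
Offset 4: leading byte 0xF0 = 11110000 → 4-byte char #2 = F0 A5 92 94.
Offset 8: leading byte 0xE2 = 11100010 → 3-byte char #3 = E2 87 BE.
Offset 11: leading byte 0xF3 = 11110011 → 4-byte char #4 = F3 92 8B 91.
Leading byte 0xF3 = 11110011 matches 11110xxx → 4-byte sequence.
Byte 1: 0xF3 = 11110011, payload 011 (3 bits).
Byte 2: 0x92 = 10010010 (10xxxxxx ✓), payload 010010.
Byte 3: 0x8B = 10001011 (10xxxxxx ✓), payload 001011.
Byte 4: 0x91 = 10010001 (10xxxxxx ✓), payload 010001.
Concatenate: 011010010001011010001 = 0xD22D1 (21 bits → U+D22D1).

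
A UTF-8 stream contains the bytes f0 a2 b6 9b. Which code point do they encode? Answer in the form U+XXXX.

U+22D9B

Leading byte 0xF0 = 11110000 matches 11110xxx → 4-byte sequence.
Byte 1: 0xF0 = 11110000, payload 000 (3 bits).
Byte 2: 0xA2 = 10100010 (10xxxxxx ✓), payload 100010.
Byte 3: 0xB6 = 10110110 (10xxxxxx ✓), payload 110110.
Byte 4: 0x9B = 10011011 (10xxxxxx ✓), payload 011011.
Concatenate: 000100010110110011011 = 0x22D9B (21 bits → U+22D9B).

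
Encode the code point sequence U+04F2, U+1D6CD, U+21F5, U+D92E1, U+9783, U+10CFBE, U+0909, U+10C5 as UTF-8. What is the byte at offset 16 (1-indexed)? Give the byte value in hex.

1-indexed offset 16 is 0-indexed offset 15.
U+04F2 → 2-byte form D3 B2 at offsets 0–1.
U+1D6CD → 4-byte form F0 9D 9B 8D at offsets 2–5.
U+21F5 → 3-byte form E2 87 B5 at offsets 6–8.
U+D92E1 → 4-byte form F3 99 8B A1 at offsets 9–12.
U+9783 → 3-byte form E9 9E 83 at offsets 13–15.
Offset 15 falls in char 5's range; it's byte 3 of E9 9E 83 = 0x83.

0x83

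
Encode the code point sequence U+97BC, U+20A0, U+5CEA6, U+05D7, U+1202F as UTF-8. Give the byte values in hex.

U+97BC: 3-byte form → E9 9E BC.
U+20A0: 3-byte form → E2 82 A0.
U+5CEA6: 4-byte form → F1 9C BA A6.
U+05D7: 2-byte form → D7 97.
U+1202F: 4-byte form → F0 92 80 AF.
Concatenated (16 bytes): E9 9E BC E2 82 A0 F1 9C BA A6 D7 97 F0 92 80 AF.

E9 9E BC E2 82 A0 F1 9C BA A6 D7 97 F0 92 80 AF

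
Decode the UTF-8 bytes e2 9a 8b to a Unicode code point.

Leading byte 0xE2 = 11100010 matches 1110xxxx → 3-byte sequence.
Byte 1: 0xE2 = 11100010, payload 0010 (4 bits).
Byte 2: 0x9A = 10011010 (10xxxxxx ✓), payload 011010.
Byte 3: 0x8B = 10001011 (10xxxxxx ✓), payload 001011.
Concatenate: 0010011010001011 = 0x268B (16 bits → U+268B).

U+268B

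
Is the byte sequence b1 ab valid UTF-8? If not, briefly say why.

Byte 0xB1 = 10110001 has the form 10xxxxxx — a continuation byte — but there is no preceding leading byte.

invalid (continuation byte with no leading byte)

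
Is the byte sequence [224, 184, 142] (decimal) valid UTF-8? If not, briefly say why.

Leading byte 0xE0 = 11100000 → 3-byte form.
Continuation bytes 0xB8=10111000, 0x8E=10001110 all match 10xxxxxx.
Decoded value 0xE0E is ≥ 0x800 (shortest form) and not a surrogate.

valid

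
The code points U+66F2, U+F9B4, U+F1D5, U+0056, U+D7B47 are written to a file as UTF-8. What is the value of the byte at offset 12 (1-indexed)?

0x97

1-indexed offset 12 is 0-indexed offset 11.
U+66F2 → 3-byte form E6 9B B2 at offsets 0–2.
U+F9B4 → 3-byte form EF A6 B4 at offsets 3–5.
U+F1D5 → 3-byte form EF 87 95 at offsets 6–8.
U+0056 → 1-byte form 56 at offsets 9–9.
U+D7B47 → 4-byte form F3 97 AD 87 at offsets 10–13.
Offset 11 falls in char 5's range; it's byte 2 of F3 97 AD 87 = 0x97.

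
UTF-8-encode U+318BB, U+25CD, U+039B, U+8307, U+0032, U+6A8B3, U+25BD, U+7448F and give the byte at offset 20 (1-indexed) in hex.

1-indexed offset 20 is 0-indexed offset 19.
U+318BB → 4-byte form F0 B1 A2 BB at offsets 0–3.
U+25CD → 3-byte form E2 97 8D at offsets 4–6.
U+039B → 2-byte form CE 9B at offsets 7–8.
U+8307 → 3-byte form E8 8C 87 at offsets 9–11.
U+0032 → 1-byte form 32 at offsets 12–12.
U+6A8B3 → 4-byte form F1 AA A2 B3 at offsets 13–16.
U+25BD → 3-byte form E2 96 BD at offsets 17–19.
Offset 19 falls in char 7's range; it's byte 3 of E2 96 BD = 0xBD.

0xBD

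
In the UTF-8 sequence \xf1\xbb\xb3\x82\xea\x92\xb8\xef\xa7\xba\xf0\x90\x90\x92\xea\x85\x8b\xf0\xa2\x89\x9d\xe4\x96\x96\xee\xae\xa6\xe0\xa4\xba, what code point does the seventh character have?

Offset 0: leading byte 0xF1 = 11110001 → 4-byte char #1 = F1 BB B3 82.
Offset 4: leading byte 0xEA = 11101010 → 3-byte char #2 = EA 92 B8.
Offset 7: leading byte 0xEF = 11101111 → 3-byte char #3 = EF A7 BA.
Offset 10: leading byte 0xF0 = 11110000 → 4-byte char #4 = F0 90 90 92.
Offset 14: leading byte 0xEA = 11101010 → 3-byte char #5 = EA 85 8B.
Offset 17: leading byte 0xF0 = 11110000 → 4-byte char #6 = F0 A2 89 9D.
Offset 21: leading byte 0xE4 = 11100100 → 3-byte char #7 = E4 96 96.
Leading byte 0xE4 = 11100100 matches 1110xxxx → 3-byte sequence.
Byte 1: 0xE4 = 11100100, payload 0100 (4 bits).
Byte 2: 0x96 = 10010110 (10xxxxxx ✓), payload 010110.
Byte 3: 0x96 = 10010110 (10xxxxxx ✓), payload 010110.
Concatenate: 0100010110010110 = 0x4596 (16 bits → U+4596).

U+4596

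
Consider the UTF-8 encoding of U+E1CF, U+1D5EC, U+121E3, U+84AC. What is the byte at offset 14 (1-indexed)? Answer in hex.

1-indexed offset 14 is 0-indexed offset 13.
U+E1CF → 3-byte form EE 87 8F at offsets 0–2.
U+1D5EC → 4-byte form F0 9D 97 AC at offsets 3–6.
U+121E3 → 4-byte form F0 92 87 A3 at offsets 7–10.
U+84AC → 3-byte form E8 92 AC at offsets 11–13.
Offset 13 falls in char 4's range; it's byte 3 of E8 92 AC = 0xAC.

0xAC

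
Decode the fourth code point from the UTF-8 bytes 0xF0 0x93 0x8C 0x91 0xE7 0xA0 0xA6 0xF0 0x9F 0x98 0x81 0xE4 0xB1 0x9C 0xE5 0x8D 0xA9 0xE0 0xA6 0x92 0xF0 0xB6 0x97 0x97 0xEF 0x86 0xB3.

Offset 0: leading byte 0xF0 = 11110000 → 4-byte char #1 = F0 93 8C 91.
Offset 4: leading byte 0xE7 = 11100111 → 3-byte char #2 = E7 A0 A6.
Offset 7: leading byte 0xF0 = 11110000 → 4-byte char #3 = F0 9F 98 81.
Offset 11: leading byte 0xE4 = 11100100 → 3-byte char #4 = E4 B1 9C.
Leading byte 0xE4 = 11100100 matches 1110xxxx → 3-byte sequence.
Byte 1: 0xE4 = 11100100, payload 0100 (4 bits).
Byte 2: 0xB1 = 10110001 (10xxxxxx ✓), payload 110001.
Byte 3: 0x9C = 10011100 (10xxxxxx ✓), payload 011100.
Concatenate: 0100110001011100 = 0x4C5C (16 bits → U+4C5C).

U+4C5C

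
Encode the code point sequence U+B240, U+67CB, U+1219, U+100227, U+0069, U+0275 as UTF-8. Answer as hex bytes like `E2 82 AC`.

EB 89 80 E6 9F 8B E1 88 99 F4 80 88 A7 69 C9 B5

U+B240: 3-byte form → EB 89 80.
U+67CB: 3-byte form → E6 9F 8B.
U+1219: 3-byte form → E1 88 99.
U+100227: 4-byte form → F4 80 88 A7.
U+0069: 1-byte form → 69.
U+0275: 2-byte form → C9 B5.
Concatenated (16 bytes): EB 89 80 E6 9F 8B E1 88 99 F4 80 88 A7 69 C9 B5.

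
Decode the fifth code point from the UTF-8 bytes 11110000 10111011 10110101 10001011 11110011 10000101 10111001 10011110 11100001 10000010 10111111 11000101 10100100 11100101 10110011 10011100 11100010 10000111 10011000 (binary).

U+5CDC

Offset 0: leading byte 0xF0 = 11110000 → 4-byte char #1 = F0 BB B5 8B.
Offset 4: leading byte 0xF3 = 11110011 → 4-byte char #2 = F3 85 B9 9E.
Offset 8: leading byte 0xE1 = 11100001 → 3-byte char #3 = E1 82 BF.
Offset 11: leading byte 0xC5 = 11000101 → 2-byte char #4 = C5 A4.
Offset 13: leading byte 0xE5 = 11100101 → 3-byte char #5 = E5 B3 9C.
Leading byte 0xE5 = 11100101 matches 1110xxxx → 3-byte sequence.
Byte 1: 0xE5 = 11100101, payload 0101 (4 bits).
Byte 2: 0xB3 = 10110011 (10xxxxxx ✓), payload 110011.
Byte 3: 0x9C = 10011100 (10xxxxxx ✓), payload 011100.
Concatenate: 0101110011011100 = 0x5CDC (16 bits → U+5CDC).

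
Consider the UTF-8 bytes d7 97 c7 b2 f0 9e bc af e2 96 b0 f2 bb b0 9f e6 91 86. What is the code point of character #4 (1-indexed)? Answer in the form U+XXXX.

U+25B0

Offset 0: leading byte 0xD7 = 11010111 → 2-byte char #1 = D7 97.
Offset 2: leading byte 0xC7 = 11000111 → 2-byte char #2 = C7 B2.
Offset 4: leading byte 0xF0 = 11110000 → 4-byte char #3 = F0 9E BC AF.
Offset 8: leading byte 0xE2 = 11100010 → 3-byte char #4 = E2 96 B0.
Leading byte 0xE2 = 11100010 matches 1110xxxx → 3-byte sequence.
Byte 1: 0xE2 = 11100010, payload 0010 (4 bits).
Byte 2: 0x96 = 10010110 (10xxxxxx ✓), payload 010110.
Byte 3: 0xB0 = 10110000 (10xxxxxx ✓), payload 110000.
Concatenate: 0010010110110000 = 0x25B0 (16 bits → U+25B0).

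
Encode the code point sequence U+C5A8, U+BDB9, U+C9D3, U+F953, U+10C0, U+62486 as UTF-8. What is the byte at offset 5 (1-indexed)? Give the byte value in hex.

1-indexed offset 5 is 0-indexed offset 4.
U+C5A8 → 3-byte form EC 96 A8 at offsets 0–2.
U+BDB9 → 3-byte form EB B6 B9 at offsets 3–5.
Offset 4 falls in char 2's range; it's byte 2 of EB B6 B9 = 0xB6.

0xB6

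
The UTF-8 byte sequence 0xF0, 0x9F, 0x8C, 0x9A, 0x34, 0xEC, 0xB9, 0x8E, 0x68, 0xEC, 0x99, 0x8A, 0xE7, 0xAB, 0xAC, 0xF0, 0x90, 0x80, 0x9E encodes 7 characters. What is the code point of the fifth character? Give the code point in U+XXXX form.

U+C64A

Offset 0: leading byte 0xF0 = 11110000 → 4-byte char #1 = F0 9F 8C 9A.
Offset 4: leading byte 0x34 = 00110100 → 1-byte char #2 = 34.
Offset 5: leading byte 0xEC = 11101100 → 3-byte char #3 = EC B9 8E.
Offset 8: leading byte 0x68 = 01101000 → 1-byte char #4 = 68.
Offset 9: leading byte 0xEC = 11101100 → 3-byte char #5 = EC 99 8A.
Leading byte 0xEC = 11101100 matches 1110xxxx → 3-byte sequence.
Byte 1: 0xEC = 11101100, payload 1100 (4 bits).
Byte 2: 0x99 = 10011001 (10xxxxxx ✓), payload 011001.
Byte 3: 0x8A = 10001010 (10xxxxxx ✓), payload 001010.
Concatenate: 1100011001001010 = 0xC64A (16 bits → U+C64A).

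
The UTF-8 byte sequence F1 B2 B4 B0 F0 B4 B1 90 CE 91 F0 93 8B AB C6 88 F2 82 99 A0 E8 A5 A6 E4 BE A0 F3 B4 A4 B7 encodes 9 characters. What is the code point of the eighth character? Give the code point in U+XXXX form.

U+4FA0

Offset 0: leading byte 0xF1 = 11110001 → 4-byte char #1 = F1 B2 B4 B0.
Offset 4: leading byte 0xF0 = 11110000 → 4-byte char #2 = F0 B4 B1 90.
Offset 8: leading byte 0xCE = 11001110 → 2-byte char #3 = CE 91.
Offset 10: leading byte 0xF0 = 11110000 → 4-byte char #4 = F0 93 8B AB.
Offset 14: leading byte 0xC6 = 11000110 → 2-byte char #5 = C6 88.
Offset 16: leading byte 0xF2 = 11110010 → 4-byte char #6 = F2 82 99 A0.
Offset 20: leading byte 0xE8 = 11101000 → 3-byte char #7 = E8 A5 A6.
Offset 23: leading byte 0xE4 = 11100100 → 3-byte char #8 = E4 BE A0.
Leading byte 0xE4 = 11100100 matches 1110xxxx → 3-byte sequence.
Byte 1: 0xE4 = 11100100, payload 0100 (4 bits).
Byte 2: 0xBE = 10111110 (10xxxxxx ✓), payload 111110.
Byte 3: 0xA0 = 10100000 (10xxxxxx ✓), payload 100000.
Concatenate: 0100111110100000 = 0x4FA0 (16 bits → U+4FA0).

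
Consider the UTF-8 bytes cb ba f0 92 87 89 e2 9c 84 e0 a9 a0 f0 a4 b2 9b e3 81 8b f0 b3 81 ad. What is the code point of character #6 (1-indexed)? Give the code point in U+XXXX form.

Offset 0: leading byte 0xCB = 11001011 → 2-byte char #1 = CB BA.
Offset 2: leading byte 0xF0 = 11110000 → 4-byte char #2 = F0 92 87 89.
Offset 6: leading byte 0xE2 = 11100010 → 3-byte char #3 = E2 9C 84.
Offset 9: leading byte 0xE0 = 11100000 → 3-byte char #4 = E0 A9 A0.
Offset 12: leading byte 0xF0 = 11110000 → 4-byte char #5 = F0 A4 B2 9B.
Offset 16: leading byte 0xE3 = 11100011 → 3-byte char #6 = E3 81 8B.
Leading byte 0xE3 = 11100011 matches 1110xxxx → 3-byte sequence.
Byte 1: 0xE3 = 11100011, payload 0011 (4 bits).
Byte 2: 0x81 = 10000001 (10xxxxxx ✓), payload 000001.
Byte 3: 0x8B = 10001011 (10xxxxxx ✓), payload 001011.
Concatenate: 0011000001001011 = 0x304B (16 bits → U+304B).

U+304B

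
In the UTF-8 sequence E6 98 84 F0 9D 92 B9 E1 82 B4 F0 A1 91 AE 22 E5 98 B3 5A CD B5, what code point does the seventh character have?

Offset 0: leading byte 0xE6 = 11100110 → 3-byte char #1 = E6 98 84.
Offset 3: leading byte 0xF0 = 11110000 → 4-byte char #2 = F0 9D 92 B9.
Offset 7: leading byte 0xE1 = 11100001 → 3-byte char #3 = E1 82 B4.
Offset 10: leading byte 0xF0 = 11110000 → 4-byte char #4 = F0 A1 91 AE.
Offset 14: leading byte 0x22 = 00100010 → 1-byte char #5 = 22.
Offset 15: leading byte 0xE5 = 11100101 → 3-byte char #6 = E5 98 B3.
Offset 18: leading byte 0x5A = 01011010 → 1-byte char #7 = 5A.
Leading byte 0x5A = 01011010 matches 0xxxxxxx → 1-byte sequence.
Byte 1: 0x5A = 01011010, payload 1011010 (7 bits).
Concatenate: 1011010 = 0x5A (7 bits → U+005A).

U+005A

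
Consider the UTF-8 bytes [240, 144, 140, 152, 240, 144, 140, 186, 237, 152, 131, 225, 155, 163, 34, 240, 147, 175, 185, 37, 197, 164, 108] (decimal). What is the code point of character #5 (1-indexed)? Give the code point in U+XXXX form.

Offset 0: leading byte 0xF0 = 11110000 → 4-byte char #1 = F0 90 8C 98.
Offset 4: leading byte 0xF0 = 11110000 → 4-byte char #2 = F0 90 8C BA.
Offset 8: leading byte 0xED = 11101101 → 3-byte char #3 = ED 98 83.
Offset 11: leading byte 0xE1 = 11100001 → 3-byte char #4 = E1 9B A3.
Offset 14: leading byte 0x22 = 00100010 → 1-byte char #5 = 22.
Leading byte 0x22 = 00100010 matches 0xxxxxxx → 1-byte sequence.
Byte 1: 0x22 = 00100010, payload 0100010 (7 bits).
Concatenate: 0100010 = 0x22 (7 bits → U+0022).

U+0022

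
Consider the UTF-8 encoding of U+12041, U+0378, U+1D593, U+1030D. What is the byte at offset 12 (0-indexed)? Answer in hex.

U+12041 → 4-byte form F0 92 81 81 at offsets 0–3.
U+0378 → 2-byte form CD B8 at offsets 4–5.
U+1D593 → 4-byte form F0 9D 96 93 at offsets 6–9.
U+1030D → 4-byte form F0 90 8C 8D at offsets 10–13.
Offset 12 falls in char 4's range; it's byte 3 of F0 90 8C 8D = 0x8C.

0x8C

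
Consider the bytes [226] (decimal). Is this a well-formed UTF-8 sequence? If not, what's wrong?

Leading byte 0xE2 = 11100010 → 3-byte form, but only 1 byte is present.

invalid (sequence truncated)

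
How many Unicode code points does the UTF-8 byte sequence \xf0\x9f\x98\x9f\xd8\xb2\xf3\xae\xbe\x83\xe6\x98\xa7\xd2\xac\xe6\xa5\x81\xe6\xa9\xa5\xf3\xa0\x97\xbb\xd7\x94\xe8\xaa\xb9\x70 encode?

Byte at offset 0: 0xF0 = 11110000 → 4-byte char (#1). Advance 4.
Byte at offset 4: 0xD8 = 11011000 → 2-byte char (#2). Advance 2.
Byte at offset 6: 0xF3 = 11110011 → 4-byte char (#3). Advance 4.
Byte at offset 10: 0xE6 = 11100110 → 3-byte char (#4). Advance 3.
Byte at offset 13: 0xD2 = 11010010 → 2-byte char (#5). Advance 2.
Byte at offset 15: 0xE6 = 11100110 → 3-byte char (#6). Advance 3.
Byte at offset 18: 0xE6 = 11100110 → 3-byte char (#7). Advance 3.
Byte at offset 21: 0xF3 = 11110011 → 4-byte char (#8). Advance 4.
Byte at offset 25: 0xD7 = 11010111 → 2-byte char (#9). Advance 2.
Byte at offset 27: 0xE8 = 11101000 → 3-byte char (#10). Advance 3.
Byte at offset 30: 0x70 = 01110000 → 1-byte char (#11). Advance 1.
Reached end at offset 31 after 11 code points.

11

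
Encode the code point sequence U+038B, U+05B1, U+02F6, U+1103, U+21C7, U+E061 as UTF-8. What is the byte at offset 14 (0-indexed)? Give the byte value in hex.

U+038B → 2-byte form CE 8B at offsets 0–1.
U+05B1 → 2-byte form D6 B1 at offsets 2–3.
U+02F6 → 2-byte form CB B6 at offsets 4–5.
U+1103 → 3-byte form E1 84 83 at offsets 6–8.
U+21C7 → 3-byte form E2 87 87 at offsets 9–11.
U+E061 → 3-byte form EE 81 A1 at offsets 12–14.
Offset 14 falls in char 6's range; it's byte 3 of EE 81 A1 = 0xA1.

0xA1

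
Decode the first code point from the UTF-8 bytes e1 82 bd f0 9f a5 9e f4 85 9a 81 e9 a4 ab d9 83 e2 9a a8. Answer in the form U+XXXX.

Offset 0: leading byte 0xE1 = 11100001 → 3-byte char #1 = E1 82 BD.
Leading byte 0xE1 = 11100001 matches 1110xxxx → 3-byte sequence.
Byte 1: 0xE1 = 11100001, payload 0001 (4 bits).
Byte 2: 0x82 = 10000010 (10xxxxxx ✓), payload 000010.
Byte 3: 0xBD = 10111101 (10xxxxxx ✓), payload 111101.
Concatenate: 0001000010111101 = 0x10BD (16 bits → U+10BD).

U+10BD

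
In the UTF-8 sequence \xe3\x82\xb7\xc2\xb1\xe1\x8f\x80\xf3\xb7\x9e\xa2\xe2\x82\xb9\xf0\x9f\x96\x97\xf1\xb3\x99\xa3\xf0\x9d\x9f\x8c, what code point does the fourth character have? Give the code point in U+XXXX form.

Offset 0: leading byte 0xE3 = 11100011 → 3-byte char #1 = E3 82 B7.
Offset 3: leading byte 0xC2 = 11000010 → 2-byte char #2 = C2 B1.
Offset 5: leading byte 0xE1 = 11100001 → 3-byte char #3 = E1 8F 80.
Offset 8: leading byte 0xF3 = 11110011 → 4-byte char #4 = F3 B7 9E A2.
Leading byte 0xF3 = 11110011 matches 11110xxx → 4-byte sequence.
Byte 1: 0xF3 = 11110011, payload 011 (3 bits).
Byte 2: 0xB7 = 10110111 (10xxxxxx ✓), payload 110111.
Byte 3: 0x9E = 10011110 (10xxxxxx ✓), payload 011110.
Byte 4: 0xA2 = 10100010 (10xxxxxx ✓), payload 100010.
Concatenate: 011110111011110100010 = 0xF77A2 (21 bits → U+F77A2).

U+F77A2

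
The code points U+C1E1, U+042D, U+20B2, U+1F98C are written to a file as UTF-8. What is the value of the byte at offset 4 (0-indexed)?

0xAD

U+C1E1 → 3-byte form EC 87 A1 at offsets 0–2.
U+042D → 2-byte form D0 AD at offsets 3–4.
Offset 4 falls in char 2's range; it's byte 2 of D0 AD = 0xAD.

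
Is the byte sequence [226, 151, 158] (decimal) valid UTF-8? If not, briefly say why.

Leading byte 0xE2 = 11100010 → 3-byte form.
Continuation bytes 0x97=10010111, 0x9E=10011110 all match 10xxxxxx.
Decoded value 0x25DE is ≥ 0x800 (shortest form) and not a surrogate.

valid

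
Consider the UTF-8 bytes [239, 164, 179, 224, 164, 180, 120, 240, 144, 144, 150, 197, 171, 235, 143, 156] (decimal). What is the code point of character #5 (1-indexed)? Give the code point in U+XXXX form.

U+016B

Offset 0: leading byte 0xEF = 11101111 → 3-byte char #1 = EF A4 B3.
Offset 3: leading byte 0xE0 = 11100000 → 3-byte char #2 = E0 A4 B4.
Offset 6: leading byte 0x78 = 01111000 → 1-byte char #3 = 78.
Offset 7: leading byte 0xF0 = 11110000 → 4-byte char #4 = F0 90 90 96.
Offset 11: leading byte 0xC5 = 11000101 → 2-byte char #5 = C5 AB.
Leading byte 0xC5 = 11000101 matches 110xxxxx → 2-byte sequence.
Byte 1: 0xC5 = 11000101, payload 00101 (5 bits).
Byte 2: 0xAB = 10101011 (10xxxxxx ✓), payload 101011.
Concatenate: 00101101011 = 0x16B (11 bits → U+016B).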